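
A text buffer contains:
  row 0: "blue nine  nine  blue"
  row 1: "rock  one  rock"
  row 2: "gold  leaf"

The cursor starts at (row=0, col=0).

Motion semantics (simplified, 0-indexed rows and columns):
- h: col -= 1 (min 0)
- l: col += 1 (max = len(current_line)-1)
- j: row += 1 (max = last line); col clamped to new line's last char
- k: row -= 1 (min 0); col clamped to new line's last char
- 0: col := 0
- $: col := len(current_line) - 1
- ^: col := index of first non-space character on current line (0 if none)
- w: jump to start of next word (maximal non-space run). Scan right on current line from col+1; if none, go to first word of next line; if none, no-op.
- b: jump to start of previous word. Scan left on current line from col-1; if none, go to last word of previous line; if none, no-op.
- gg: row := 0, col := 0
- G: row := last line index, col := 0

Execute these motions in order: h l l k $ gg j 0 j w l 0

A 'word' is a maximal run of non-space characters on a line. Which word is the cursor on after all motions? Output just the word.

After 1 (h): row=0 col=0 char='b'
After 2 (l): row=0 col=1 char='l'
After 3 (l): row=0 col=2 char='u'
After 4 (k): row=0 col=2 char='u'
After 5 ($): row=0 col=20 char='e'
After 6 (gg): row=0 col=0 char='b'
After 7 (j): row=1 col=0 char='r'
After 8 (0): row=1 col=0 char='r'
After 9 (j): row=2 col=0 char='g'
After 10 (w): row=2 col=6 char='l'
After 11 (l): row=2 col=7 char='e'
After 12 (0): row=2 col=0 char='g'

Answer: gold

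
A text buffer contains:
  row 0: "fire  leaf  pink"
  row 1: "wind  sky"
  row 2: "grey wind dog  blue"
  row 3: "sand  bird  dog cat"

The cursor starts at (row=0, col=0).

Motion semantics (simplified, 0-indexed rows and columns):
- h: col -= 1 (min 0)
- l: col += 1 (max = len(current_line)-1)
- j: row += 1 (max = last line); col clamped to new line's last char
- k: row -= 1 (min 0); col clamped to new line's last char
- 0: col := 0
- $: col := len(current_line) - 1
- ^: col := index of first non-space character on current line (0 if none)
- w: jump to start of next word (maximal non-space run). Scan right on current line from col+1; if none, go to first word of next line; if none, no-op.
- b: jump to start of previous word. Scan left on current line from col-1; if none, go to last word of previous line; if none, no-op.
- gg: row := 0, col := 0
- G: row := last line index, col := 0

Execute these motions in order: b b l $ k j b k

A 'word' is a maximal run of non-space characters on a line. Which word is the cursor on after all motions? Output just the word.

After 1 (b): row=0 col=0 char='f'
After 2 (b): row=0 col=0 char='f'
After 3 (l): row=0 col=1 char='i'
After 4 ($): row=0 col=15 char='k'
After 5 (k): row=0 col=15 char='k'
After 6 (j): row=1 col=8 char='y'
After 7 (b): row=1 col=6 char='s'
After 8 (k): row=0 col=6 char='l'

Answer: leaf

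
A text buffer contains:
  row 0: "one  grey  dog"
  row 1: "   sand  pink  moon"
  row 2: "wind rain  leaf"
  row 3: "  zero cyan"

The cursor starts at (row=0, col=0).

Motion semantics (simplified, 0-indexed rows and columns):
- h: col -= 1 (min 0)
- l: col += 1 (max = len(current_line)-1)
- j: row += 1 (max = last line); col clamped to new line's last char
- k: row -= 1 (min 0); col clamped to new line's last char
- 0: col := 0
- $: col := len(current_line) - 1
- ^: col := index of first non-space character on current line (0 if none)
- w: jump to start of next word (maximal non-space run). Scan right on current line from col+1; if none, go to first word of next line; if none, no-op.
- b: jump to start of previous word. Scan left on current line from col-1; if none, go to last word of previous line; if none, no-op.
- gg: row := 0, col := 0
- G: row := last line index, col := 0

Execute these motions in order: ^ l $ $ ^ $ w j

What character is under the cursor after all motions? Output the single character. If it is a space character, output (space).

After 1 (^): row=0 col=0 char='o'
After 2 (l): row=0 col=1 char='n'
After 3 ($): row=0 col=13 char='g'
After 4 ($): row=0 col=13 char='g'
After 5 (^): row=0 col=0 char='o'
After 6 ($): row=0 col=13 char='g'
After 7 (w): row=1 col=3 char='s'
After 8 (j): row=2 col=3 char='d'

Answer: d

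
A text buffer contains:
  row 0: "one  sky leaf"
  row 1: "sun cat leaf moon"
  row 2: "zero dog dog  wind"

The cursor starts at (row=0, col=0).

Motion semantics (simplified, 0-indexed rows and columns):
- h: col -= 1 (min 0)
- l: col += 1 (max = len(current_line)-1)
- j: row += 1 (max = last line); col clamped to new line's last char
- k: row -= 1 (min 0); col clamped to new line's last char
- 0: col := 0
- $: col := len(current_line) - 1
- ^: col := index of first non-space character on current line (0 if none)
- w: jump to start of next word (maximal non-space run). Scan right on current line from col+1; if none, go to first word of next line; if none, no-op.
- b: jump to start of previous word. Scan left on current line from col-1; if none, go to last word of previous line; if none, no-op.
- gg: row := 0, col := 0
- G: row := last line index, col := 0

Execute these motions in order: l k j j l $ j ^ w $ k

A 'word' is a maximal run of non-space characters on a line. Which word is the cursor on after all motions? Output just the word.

Answer: moon

Derivation:
After 1 (l): row=0 col=1 char='n'
After 2 (k): row=0 col=1 char='n'
After 3 (j): row=1 col=1 char='u'
After 4 (j): row=2 col=1 char='e'
After 5 (l): row=2 col=2 char='r'
After 6 ($): row=2 col=17 char='d'
After 7 (j): row=2 col=17 char='d'
After 8 (^): row=2 col=0 char='z'
After 9 (w): row=2 col=5 char='d'
After 10 ($): row=2 col=17 char='d'
After 11 (k): row=1 col=16 char='n'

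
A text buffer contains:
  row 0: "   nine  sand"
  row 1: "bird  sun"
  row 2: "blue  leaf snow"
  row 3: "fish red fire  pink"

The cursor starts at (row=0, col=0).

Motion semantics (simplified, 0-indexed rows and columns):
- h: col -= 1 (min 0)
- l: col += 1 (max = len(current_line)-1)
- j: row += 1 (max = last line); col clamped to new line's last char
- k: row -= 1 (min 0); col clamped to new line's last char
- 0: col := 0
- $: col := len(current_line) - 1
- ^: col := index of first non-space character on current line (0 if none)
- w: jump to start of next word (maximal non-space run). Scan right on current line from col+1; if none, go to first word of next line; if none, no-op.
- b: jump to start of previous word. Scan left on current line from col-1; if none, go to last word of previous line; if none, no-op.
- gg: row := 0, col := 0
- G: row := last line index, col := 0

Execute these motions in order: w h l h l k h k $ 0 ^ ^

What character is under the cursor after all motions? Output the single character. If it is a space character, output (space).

After 1 (w): row=0 col=3 char='n'
After 2 (h): row=0 col=2 char='_'
After 3 (l): row=0 col=3 char='n'
After 4 (h): row=0 col=2 char='_'
After 5 (l): row=0 col=3 char='n'
After 6 (k): row=0 col=3 char='n'
After 7 (h): row=0 col=2 char='_'
After 8 (k): row=0 col=2 char='_'
After 9 ($): row=0 col=12 char='d'
After 10 (0): row=0 col=0 char='_'
After 11 (^): row=0 col=3 char='n'
After 12 (^): row=0 col=3 char='n'

Answer: n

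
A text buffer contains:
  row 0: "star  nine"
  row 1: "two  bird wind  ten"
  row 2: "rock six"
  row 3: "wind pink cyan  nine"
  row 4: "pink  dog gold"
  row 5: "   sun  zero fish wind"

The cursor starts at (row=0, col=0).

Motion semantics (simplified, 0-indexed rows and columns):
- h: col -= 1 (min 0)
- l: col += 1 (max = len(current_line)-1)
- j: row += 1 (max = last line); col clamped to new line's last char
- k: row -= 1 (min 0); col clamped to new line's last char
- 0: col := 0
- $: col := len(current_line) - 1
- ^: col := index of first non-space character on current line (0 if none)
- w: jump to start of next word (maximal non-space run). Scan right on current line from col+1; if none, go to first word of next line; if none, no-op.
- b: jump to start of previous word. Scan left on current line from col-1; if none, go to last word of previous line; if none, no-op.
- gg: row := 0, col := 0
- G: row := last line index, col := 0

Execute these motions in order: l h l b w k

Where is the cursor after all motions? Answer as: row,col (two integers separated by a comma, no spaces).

After 1 (l): row=0 col=1 char='t'
After 2 (h): row=0 col=0 char='s'
After 3 (l): row=0 col=1 char='t'
After 4 (b): row=0 col=0 char='s'
After 5 (w): row=0 col=6 char='n'
After 6 (k): row=0 col=6 char='n'

Answer: 0,6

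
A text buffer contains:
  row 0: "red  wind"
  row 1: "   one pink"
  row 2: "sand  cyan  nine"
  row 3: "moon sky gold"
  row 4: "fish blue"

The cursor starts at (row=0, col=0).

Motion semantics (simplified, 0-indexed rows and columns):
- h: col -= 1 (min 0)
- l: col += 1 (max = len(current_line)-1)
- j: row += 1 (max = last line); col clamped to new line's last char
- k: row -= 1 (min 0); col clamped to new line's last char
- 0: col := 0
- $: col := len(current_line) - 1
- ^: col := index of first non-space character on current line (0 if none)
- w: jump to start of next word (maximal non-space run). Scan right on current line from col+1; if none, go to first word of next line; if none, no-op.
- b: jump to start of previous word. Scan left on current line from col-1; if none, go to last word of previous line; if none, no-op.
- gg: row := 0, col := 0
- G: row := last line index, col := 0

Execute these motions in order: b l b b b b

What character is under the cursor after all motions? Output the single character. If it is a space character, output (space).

After 1 (b): row=0 col=0 char='r'
After 2 (l): row=0 col=1 char='e'
After 3 (b): row=0 col=0 char='r'
After 4 (b): row=0 col=0 char='r'
After 5 (b): row=0 col=0 char='r'
After 6 (b): row=0 col=0 char='r'

Answer: r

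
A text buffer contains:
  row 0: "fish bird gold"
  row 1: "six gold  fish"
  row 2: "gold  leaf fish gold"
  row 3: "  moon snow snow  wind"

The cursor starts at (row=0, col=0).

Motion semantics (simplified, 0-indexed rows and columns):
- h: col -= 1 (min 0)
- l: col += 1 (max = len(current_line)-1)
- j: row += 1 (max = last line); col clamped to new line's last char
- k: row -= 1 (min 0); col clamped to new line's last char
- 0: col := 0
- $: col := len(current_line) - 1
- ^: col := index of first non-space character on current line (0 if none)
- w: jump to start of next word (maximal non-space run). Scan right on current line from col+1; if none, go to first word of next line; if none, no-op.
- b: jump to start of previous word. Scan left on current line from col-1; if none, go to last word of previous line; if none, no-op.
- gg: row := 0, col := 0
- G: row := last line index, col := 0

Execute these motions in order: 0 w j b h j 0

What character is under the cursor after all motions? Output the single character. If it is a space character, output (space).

Answer: g

Derivation:
After 1 (0): row=0 col=0 char='f'
After 2 (w): row=0 col=5 char='b'
After 3 (j): row=1 col=5 char='o'
After 4 (b): row=1 col=4 char='g'
After 5 (h): row=1 col=3 char='_'
After 6 (j): row=2 col=3 char='d'
After 7 (0): row=2 col=0 char='g'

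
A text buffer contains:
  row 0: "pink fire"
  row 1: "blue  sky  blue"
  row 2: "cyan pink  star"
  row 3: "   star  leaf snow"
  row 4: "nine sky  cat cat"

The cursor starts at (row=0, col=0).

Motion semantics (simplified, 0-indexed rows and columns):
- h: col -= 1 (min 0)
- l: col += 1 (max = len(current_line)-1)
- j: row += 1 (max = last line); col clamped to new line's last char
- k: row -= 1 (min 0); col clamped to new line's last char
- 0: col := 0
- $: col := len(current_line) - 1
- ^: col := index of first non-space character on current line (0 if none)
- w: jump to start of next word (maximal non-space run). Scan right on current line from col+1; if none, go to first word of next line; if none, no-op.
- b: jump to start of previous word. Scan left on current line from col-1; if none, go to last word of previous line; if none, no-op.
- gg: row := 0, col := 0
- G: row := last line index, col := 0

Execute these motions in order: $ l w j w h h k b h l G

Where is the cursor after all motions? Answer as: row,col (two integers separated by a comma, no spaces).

After 1 ($): row=0 col=8 char='e'
After 2 (l): row=0 col=8 char='e'
After 3 (w): row=1 col=0 char='b'
After 4 (j): row=2 col=0 char='c'
After 5 (w): row=2 col=5 char='p'
After 6 (h): row=2 col=4 char='_'
After 7 (h): row=2 col=3 char='n'
After 8 (k): row=1 col=3 char='e'
After 9 (b): row=1 col=0 char='b'
After 10 (h): row=1 col=0 char='b'
After 11 (l): row=1 col=1 char='l'
After 12 (G): row=4 col=0 char='n'

Answer: 4,0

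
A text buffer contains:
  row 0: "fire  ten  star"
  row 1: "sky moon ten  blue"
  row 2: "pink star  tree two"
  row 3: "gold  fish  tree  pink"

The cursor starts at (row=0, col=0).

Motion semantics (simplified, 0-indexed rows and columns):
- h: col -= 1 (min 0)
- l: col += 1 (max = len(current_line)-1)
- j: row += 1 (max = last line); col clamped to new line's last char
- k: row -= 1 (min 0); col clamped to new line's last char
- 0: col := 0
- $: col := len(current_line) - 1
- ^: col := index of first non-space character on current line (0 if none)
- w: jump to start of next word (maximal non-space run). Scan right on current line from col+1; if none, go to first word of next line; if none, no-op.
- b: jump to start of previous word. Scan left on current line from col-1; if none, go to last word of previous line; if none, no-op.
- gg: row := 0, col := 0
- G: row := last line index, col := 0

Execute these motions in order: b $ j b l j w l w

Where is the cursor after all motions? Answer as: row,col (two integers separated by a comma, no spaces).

After 1 (b): row=0 col=0 char='f'
After 2 ($): row=0 col=14 char='r'
After 3 (j): row=1 col=14 char='b'
After 4 (b): row=1 col=9 char='t'
After 5 (l): row=1 col=10 char='e'
After 6 (j): row=2 col=10 char='_'
After 7 (w): row=2 col=11 char='t'
After 8 (l): row=2 col=12 char='r'
After 9 (w): row=2 col=16 char='t'

Answer: 2,16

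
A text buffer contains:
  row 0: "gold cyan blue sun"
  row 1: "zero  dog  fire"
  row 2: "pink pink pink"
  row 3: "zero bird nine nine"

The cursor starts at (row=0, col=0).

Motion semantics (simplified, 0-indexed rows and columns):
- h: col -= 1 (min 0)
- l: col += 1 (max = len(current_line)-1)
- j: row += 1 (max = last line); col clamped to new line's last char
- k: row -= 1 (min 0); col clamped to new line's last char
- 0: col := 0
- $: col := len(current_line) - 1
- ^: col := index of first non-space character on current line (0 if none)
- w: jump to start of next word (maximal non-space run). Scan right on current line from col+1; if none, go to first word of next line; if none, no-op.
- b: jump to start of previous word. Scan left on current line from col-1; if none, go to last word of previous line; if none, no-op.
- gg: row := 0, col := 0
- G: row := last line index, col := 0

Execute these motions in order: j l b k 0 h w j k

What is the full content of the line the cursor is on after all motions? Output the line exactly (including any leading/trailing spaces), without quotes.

Answer: gold cyan blue sun

Derivation:
After 1 (j): row=1 col=0 char='z'
After 2 (l): row=1 col=1 char='e'
After 3 (b): row=1 col=0 char='z'
After 4 (k): row=0 col=0 char='g'
After 5 (0): row=0 col=0 char='g'
After 6 (h): row=0 col=0 char='g'
After 7 (w): row=0 col=5 char='c'
After 8 (j): row=1 col=5 char='_'
After 9 (k): row=0 col=5 char='c'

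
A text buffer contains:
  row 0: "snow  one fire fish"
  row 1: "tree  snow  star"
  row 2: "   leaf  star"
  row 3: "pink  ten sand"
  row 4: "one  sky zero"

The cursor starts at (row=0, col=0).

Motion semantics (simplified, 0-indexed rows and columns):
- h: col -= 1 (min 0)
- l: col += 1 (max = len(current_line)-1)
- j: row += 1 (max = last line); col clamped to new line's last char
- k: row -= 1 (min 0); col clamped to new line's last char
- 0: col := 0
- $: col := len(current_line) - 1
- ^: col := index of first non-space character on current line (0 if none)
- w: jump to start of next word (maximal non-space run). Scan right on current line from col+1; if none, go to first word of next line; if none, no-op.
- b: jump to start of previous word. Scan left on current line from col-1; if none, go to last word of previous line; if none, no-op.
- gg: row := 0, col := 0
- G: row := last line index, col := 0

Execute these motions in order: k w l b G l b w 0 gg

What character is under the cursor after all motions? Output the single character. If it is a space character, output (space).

After 1 (k): row=0 col=0 char='s'
After 2 (w): row=0 col=6 char='o'
After 3 (l): row=0 col=7 char='n'
After 4 (b): row=0 col=6 char='o'
After 5 (G): row=4 col=0 char='o'
After 6 (l): row=4 col=1 char='n'
After 7 (b): row=4 col=0 char='o'
After 8 (w): row=4 col=5 char='s'
After 9 (0): row=4 col=0 char='o'
After 10 (gg): row=0 col=0 char='s'

Answer: s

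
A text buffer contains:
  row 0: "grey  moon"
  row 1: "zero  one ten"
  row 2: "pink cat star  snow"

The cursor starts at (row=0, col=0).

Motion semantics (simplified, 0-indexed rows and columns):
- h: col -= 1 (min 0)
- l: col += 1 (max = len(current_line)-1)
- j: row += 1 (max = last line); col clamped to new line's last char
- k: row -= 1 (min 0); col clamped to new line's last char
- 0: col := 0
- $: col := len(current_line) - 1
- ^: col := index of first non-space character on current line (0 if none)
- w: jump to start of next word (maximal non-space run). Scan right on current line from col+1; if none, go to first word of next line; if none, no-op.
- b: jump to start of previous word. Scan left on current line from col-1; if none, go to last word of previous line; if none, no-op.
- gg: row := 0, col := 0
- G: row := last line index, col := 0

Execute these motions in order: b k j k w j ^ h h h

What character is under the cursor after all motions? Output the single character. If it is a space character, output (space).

After 1 (b): row=0 col=0 char='g'
After 2 (k): row=0 col=0 char='g'
After 3 (j): row=1 col=0 char='z'
After 4 (k): row=0 col=0 char='g'
After 5 (w): row=0 col=6 char='m'
After 6 (j): row=1 col=6 char='o'
After 7 (^): row=1 col=0 char='z'
After 8 (h): row=1 col=0 char='z'
After 9 (h): row=1 col=0 char='z'
After 10 (h): row=1 col=0 char='z'

Answer: z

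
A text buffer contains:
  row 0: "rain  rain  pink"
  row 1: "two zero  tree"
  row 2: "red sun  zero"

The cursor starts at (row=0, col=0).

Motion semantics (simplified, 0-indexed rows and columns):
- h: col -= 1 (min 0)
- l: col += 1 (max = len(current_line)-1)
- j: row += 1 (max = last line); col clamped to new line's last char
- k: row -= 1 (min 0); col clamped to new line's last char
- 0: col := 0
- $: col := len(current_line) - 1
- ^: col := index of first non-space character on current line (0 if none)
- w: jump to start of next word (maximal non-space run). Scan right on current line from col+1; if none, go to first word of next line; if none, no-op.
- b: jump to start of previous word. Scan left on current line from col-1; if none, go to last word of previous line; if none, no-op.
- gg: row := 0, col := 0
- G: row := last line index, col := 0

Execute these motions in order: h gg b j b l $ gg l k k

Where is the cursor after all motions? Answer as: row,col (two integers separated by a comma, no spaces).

After 1 (h): row=0 col=0 char='r'
After 2 (gg): row=0 col=0 char='r'
After 3 (b): row=0 col=0 char='r'
After 4 (j): row=1 col=0 char='t'
After 5 (b): row=0 col=12 char='p'
After 6 (l): row=0 col=13 char='i'
After 7 ($): row=0 col=15 char='k'
After 8 (gg): row=0 col=0 char='r'
After 9 (l): row=0 col=1 char='a'
After 10 (k): row=0 col=1 char='a'
After 11 (k): row=0 col=1 char='a'

Answer: 0,1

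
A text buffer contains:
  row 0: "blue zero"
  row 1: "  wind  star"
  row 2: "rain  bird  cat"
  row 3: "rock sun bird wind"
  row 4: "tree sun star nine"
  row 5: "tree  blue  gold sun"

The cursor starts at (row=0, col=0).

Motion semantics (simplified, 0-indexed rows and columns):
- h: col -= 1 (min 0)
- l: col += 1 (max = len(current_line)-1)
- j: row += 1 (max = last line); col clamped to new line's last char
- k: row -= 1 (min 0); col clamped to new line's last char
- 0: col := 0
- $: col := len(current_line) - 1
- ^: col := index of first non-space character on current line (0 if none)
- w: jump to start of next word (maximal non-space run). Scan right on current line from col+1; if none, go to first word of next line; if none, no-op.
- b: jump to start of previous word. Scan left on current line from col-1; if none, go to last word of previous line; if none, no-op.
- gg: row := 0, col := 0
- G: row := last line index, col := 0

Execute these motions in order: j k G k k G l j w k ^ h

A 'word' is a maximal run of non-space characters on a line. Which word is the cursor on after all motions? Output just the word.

After 1 (j): row=1 col=0 char='_'
After 2 (k): row=0 col=0 char='b'
After 3 (G): row=5 col=0 char='t'
After 4 (k): row=4 col=0 char='t'
After 5 (k): row=3 col=0 char='r'
After 6 (G): row=5 col=0 char='t'
After 7 (l): row=5 col=1 char='r'
After 8 (j): row=5 col=1 char='r'
After 9 (w): row=5 col=6 char='b'
After 10 (k): row=4 col=6 char='u'
After 11 (^): row=4 col=0 char='t'
After 12 (h): row=4 col=0 char='t'

Answer: tree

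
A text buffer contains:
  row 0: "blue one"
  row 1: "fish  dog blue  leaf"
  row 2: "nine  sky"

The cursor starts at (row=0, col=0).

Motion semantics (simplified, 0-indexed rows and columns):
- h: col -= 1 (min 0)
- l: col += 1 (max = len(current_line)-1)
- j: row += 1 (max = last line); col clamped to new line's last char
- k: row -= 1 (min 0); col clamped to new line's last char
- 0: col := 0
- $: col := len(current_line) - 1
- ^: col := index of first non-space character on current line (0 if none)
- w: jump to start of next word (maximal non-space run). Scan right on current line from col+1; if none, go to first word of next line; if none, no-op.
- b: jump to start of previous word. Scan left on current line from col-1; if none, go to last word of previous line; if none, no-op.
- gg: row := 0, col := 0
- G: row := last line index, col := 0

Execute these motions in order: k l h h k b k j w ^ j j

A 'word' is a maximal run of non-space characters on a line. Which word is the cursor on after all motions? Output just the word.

Answer: nine

Derivation:
After 1 (k): row=0 col=0 char='b'
After 2 (l): row=0 col=1 char='l'
After 3 (h): row=0 col=0 char='b'
After 4 (h): row=0 col=0 char='b'
After 5 (k): row=0 col=0 char='b'
After 6 (b): row=0 col=0 char='b'
After 7 (k): row=0 col=0 char='b'
After 8 (j): row=1 col=0 char='f'
After 9 (w): row=1 col=6 char='d'
After 10 (^): row=1 col=0 char='f'
After 11 (j): row=2 col=0 char='n'
After 12 (j): row=2 col=0 char='n'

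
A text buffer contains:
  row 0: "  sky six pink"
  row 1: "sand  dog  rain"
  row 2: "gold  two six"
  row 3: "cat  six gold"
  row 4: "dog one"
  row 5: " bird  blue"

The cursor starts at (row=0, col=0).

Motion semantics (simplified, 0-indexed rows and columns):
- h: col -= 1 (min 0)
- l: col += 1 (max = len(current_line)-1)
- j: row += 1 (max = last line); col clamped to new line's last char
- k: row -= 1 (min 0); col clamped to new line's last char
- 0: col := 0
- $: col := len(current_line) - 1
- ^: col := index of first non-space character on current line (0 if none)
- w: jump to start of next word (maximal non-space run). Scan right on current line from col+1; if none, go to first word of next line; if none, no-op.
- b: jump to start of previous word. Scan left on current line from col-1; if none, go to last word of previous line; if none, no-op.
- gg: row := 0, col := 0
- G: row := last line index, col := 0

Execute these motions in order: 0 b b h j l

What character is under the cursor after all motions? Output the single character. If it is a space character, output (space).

Answer: a

Derivation:
After 1 (0): row=0 col=0 char='_'
After 2 (b): row=0 col=0 char='_'
After 3 (b): row=0 col=0 char='_'
After 4 (h): row=0 col=0 char='_'
After 5 (j): row=1 col=0 char='s'
After 6 (l): row=1 col=1 char='a'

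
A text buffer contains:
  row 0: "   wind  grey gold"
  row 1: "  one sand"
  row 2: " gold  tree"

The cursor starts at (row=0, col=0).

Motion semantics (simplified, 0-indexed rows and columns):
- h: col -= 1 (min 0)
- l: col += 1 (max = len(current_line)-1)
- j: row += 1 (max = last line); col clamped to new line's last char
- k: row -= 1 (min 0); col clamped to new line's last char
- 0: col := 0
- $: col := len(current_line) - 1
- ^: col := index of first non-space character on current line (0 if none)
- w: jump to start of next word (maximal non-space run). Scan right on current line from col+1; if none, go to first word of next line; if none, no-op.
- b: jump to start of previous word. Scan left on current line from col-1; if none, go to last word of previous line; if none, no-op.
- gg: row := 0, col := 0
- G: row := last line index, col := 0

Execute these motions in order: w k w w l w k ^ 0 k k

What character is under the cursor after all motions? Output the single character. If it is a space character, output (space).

Answer: (space)

Derivation:
After 1 (w): row=0 col=3 char='w'
After 2 (k): row=0 col=3 char='w'
After 3 (w): row=0 col=9 char='g'
After 4 (w): row=0 col=14 char='g'
After 5 (l): row=0 col=15 char='o'
After 6 (w): row=1 col=2 char='o'
After 7 (k): row=0 col=2 char='_'
After 8 (^): row=0 col=3 char='w'
After 9 (0): row=0 col=0 char='_'
After 10 (k): row=0 col=0 char='_'
After 11 (k): row=0 col=0 char='_'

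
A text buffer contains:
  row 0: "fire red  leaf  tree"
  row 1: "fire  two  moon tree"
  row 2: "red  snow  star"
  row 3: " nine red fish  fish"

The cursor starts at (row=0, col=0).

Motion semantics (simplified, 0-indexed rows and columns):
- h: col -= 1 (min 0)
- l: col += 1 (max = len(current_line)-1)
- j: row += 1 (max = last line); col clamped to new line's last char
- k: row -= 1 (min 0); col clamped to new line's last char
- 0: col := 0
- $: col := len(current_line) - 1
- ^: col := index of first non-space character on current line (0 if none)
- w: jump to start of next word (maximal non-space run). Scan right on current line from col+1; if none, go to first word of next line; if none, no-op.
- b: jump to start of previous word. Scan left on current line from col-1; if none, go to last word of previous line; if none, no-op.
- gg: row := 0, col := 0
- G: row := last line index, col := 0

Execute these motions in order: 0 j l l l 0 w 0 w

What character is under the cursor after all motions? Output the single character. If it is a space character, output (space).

After 1 (0): row=0 col=0 char='f'
After 2 (j): row=1 col=0 char='f'
After 3 (l): row=1 col=1 char='i'
After 4 (l): row=1 col=2 char='r'
After 5 (l): row=1 col=3 char='e'
After 6 (0): row=1 col=0 char='f'
After 7 (w): row=1 col=6 char='t'
After 8 (0): row=1 col=0 char='f'
After 9 (w): row=1 col=6 char='t'

Answer: t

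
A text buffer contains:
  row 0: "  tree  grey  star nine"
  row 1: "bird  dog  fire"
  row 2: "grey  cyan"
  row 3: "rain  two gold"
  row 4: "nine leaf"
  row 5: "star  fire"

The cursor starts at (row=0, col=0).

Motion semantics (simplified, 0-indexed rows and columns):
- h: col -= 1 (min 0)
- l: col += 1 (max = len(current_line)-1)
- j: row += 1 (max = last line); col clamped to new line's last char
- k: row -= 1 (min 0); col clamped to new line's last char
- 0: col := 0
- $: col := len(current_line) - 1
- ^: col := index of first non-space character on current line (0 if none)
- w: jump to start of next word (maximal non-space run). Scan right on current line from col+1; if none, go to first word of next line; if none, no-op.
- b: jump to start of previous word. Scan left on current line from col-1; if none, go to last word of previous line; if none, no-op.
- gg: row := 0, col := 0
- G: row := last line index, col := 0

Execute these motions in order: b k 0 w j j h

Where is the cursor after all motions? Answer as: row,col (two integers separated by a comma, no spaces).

After 1 (b): row=0 col=0 char='_'
After 2 (k): row=0 col=0 char='_'
After 3 (0): row=0 col=0 char='_'
After 4 (w): row=0 col=2 char='t'
After 5 (j): row=1 col=2 char='r'
After 6 (j): row=2 col=2 char='e'
After 7 (h): row=2 col=1 char='r'

Answer: 2,1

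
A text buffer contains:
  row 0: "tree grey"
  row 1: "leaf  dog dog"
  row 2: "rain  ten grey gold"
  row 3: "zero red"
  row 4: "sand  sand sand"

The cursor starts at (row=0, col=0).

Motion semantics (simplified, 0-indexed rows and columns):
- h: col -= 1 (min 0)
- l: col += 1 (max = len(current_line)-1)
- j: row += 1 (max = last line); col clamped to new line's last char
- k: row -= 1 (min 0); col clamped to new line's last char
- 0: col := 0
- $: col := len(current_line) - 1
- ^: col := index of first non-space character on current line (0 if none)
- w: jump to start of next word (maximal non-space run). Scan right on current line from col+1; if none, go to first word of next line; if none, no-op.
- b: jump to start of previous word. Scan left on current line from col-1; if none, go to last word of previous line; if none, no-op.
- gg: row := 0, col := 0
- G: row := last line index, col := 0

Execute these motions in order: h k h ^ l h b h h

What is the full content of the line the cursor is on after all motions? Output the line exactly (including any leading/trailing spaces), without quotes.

Answer: tree grey

Derivation:
After 1 (h): row=0 col=0 char='t'
After 2 (k): row=0 col=0 char='t'
After 3 (h): row=0 col=0 char='t'
After 4 (^): row=0 col=0 char='t'
After 5 (l): row=0 col=1 char='r'
After 6 (h): row=0 col=0 char='t'
After 7 (b): row=0 col=0 char='t'
After 8 (h): row=0 col=0 char='t'
After 9 (h): row=0 col=0 char='t'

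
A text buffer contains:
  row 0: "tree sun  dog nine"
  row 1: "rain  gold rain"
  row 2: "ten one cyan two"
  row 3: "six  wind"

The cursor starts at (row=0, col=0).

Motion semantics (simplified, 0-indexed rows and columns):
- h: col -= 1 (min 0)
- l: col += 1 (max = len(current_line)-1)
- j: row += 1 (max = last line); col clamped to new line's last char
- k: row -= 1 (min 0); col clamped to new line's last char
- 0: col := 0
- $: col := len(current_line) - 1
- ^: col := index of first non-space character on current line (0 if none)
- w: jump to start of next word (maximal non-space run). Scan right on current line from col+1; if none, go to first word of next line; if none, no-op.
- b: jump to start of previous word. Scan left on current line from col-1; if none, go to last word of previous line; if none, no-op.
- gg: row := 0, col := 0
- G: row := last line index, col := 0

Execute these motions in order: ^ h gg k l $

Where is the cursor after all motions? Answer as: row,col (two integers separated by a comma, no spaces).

After 1 (^): row=0 col=0 char='t'
After 2 (h): row=0 col=0 char='t'
After 3 (gg): row=0 col=0 char='t'
After 4 (k): row=0 col=0 char='t'
After 5 (l): row=0 col=1 char='r'
After 6 ($): row=0 col=17 char='e'

Answer: 0,17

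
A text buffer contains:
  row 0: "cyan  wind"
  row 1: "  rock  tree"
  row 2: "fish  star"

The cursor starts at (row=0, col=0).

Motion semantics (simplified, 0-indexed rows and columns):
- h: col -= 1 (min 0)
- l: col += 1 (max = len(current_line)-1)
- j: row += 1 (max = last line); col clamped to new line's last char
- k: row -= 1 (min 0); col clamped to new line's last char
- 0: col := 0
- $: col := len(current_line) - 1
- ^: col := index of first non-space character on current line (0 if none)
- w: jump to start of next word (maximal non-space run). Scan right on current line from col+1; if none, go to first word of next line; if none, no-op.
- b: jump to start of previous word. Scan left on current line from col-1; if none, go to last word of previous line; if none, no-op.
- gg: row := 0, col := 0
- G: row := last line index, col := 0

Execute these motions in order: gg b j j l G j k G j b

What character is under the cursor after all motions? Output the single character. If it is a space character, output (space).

Answer: t

Derivation:
After 1 (gg): row=0 col=0 char='c'
After 2 (b): row=0 col=0 char='c'
After 3 (j): row=1 col=0 char='_'
After 4 (j): row=2 col=0 char='f'
After 5 (l): row=2 col=1 char='i'
After 6 (G): row=2 col=0 char='f'
After 7 (j): row=2 col=0 char='f'
After 8 (k): row=1 col=0 char='_'
After 9 (G): row=2 col=0 char='f'
After 10 (j): row=2 col=0 char='f'
After 11 (b): row=1 col=8 char='t'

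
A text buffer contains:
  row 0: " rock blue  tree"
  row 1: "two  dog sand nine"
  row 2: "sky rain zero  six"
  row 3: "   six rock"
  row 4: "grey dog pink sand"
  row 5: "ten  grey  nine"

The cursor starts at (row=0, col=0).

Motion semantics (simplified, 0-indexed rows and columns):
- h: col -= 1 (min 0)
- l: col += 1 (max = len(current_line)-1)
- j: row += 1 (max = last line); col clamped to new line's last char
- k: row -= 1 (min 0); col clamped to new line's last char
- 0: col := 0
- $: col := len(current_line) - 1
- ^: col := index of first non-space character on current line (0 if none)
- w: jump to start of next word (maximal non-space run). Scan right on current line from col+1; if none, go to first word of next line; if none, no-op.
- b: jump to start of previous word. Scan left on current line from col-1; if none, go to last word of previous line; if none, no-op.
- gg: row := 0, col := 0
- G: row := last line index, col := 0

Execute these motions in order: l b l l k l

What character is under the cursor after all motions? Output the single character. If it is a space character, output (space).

Answer: k

Derivation:
After 1 (l): row=0 col=1 char='r'
After 2 (b): row=0 col=1 char='r'
After 3 (l): row=0 col=2 char='o'
After 4 (l): row=0 col=3 char='c'
After 5 (k): row=0 col=3 char='c'
After 6 (l): row=0 col=4 char='k'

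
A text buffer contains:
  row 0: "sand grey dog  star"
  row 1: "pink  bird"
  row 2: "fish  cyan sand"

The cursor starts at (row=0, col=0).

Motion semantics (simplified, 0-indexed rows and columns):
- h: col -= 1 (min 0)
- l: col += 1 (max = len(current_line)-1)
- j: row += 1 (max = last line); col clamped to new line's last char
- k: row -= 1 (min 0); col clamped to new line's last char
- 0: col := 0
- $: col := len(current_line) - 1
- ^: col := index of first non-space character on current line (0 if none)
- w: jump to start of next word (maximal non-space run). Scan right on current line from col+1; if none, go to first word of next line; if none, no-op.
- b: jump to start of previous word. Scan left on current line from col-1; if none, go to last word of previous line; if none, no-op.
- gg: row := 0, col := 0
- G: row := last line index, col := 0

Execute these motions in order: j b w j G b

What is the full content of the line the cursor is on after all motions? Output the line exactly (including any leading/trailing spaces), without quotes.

Answer: pink  bird

Derivation:
After 1 (j): row=1 col=0 char='p'
After 2 (b): row=0 col=15 char='s'
After 3 (w): row=1 col=0 char='p'
After 4 (j): row=2 col=0 char='f'
After 5 (G): row=2 col=0 char='f'
After 6 (b): row=1 col=6 char='b'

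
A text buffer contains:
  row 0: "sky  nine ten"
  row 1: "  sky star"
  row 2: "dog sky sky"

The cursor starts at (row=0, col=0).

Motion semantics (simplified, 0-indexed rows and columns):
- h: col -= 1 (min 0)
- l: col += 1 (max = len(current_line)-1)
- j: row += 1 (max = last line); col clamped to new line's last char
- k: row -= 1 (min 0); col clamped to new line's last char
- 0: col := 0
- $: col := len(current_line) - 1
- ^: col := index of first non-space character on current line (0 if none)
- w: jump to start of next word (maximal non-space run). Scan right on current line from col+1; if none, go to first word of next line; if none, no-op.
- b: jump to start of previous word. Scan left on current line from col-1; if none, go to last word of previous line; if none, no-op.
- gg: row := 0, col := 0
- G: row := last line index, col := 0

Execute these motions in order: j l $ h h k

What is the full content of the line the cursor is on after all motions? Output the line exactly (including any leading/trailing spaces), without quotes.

Answer: sky  nine ten

Derivation:
After 1 (j): row=1 col=0 char='_'
After 2 (l): row=1 col=1 char='_'
After 3 ($): row=1 col=9 char='r'
After 4 (h): row=1 col=8 char='a'
After 5 (h): row=1 col=7 char='t'
After 6 (k): row=0 col=7 char='n'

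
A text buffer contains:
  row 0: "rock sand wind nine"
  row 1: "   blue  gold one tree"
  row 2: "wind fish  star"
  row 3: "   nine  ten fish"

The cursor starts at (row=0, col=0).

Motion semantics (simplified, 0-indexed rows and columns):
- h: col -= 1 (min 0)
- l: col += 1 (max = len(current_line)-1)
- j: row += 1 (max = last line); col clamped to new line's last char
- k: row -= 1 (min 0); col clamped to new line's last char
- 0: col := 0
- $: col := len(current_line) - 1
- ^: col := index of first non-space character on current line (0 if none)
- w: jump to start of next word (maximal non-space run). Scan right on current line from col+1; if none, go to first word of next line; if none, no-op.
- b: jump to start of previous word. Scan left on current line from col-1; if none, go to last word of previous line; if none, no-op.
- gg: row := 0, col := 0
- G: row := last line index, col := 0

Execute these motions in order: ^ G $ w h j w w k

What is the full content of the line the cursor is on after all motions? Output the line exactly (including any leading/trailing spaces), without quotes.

After 1 (^): row=0 col=0 char='r'
After 2 (G): row=3 col=0 char='_'
After 3 ($): row=3 col=16 char='h'
After 4 (w): row=3 col=16 char='h'
After 5 (h): row=3 col=15 char='s'
After 6 (j): row=3 col=15 char='s'
After 7 (w): row=3 col=15 char='s'
After 8 (w): row=3 col=15 char='s'
After 9 (k): row=2 col=14 char='r'

Answer: wind fish  star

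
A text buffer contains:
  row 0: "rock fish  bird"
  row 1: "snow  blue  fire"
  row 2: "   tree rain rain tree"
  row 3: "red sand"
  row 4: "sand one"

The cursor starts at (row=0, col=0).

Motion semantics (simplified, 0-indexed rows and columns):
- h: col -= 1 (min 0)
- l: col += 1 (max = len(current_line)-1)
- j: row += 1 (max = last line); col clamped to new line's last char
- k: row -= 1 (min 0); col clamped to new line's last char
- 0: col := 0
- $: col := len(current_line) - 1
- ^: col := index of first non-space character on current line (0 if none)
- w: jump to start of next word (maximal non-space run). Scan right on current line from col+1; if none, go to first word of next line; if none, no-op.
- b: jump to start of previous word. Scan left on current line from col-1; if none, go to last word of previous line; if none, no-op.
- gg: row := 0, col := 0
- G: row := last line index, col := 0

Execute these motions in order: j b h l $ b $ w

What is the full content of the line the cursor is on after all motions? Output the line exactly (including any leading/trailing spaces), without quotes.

Answer: snow  blue  fire

Derivation:
After 1 (j): row=1 col=0 char='s'
After 2 (b): row=0 col=11 char='b'
After 3 (h): row=0 col=10 char='_'
After 4 (l): row=0 col=11 char='b'
After 5 ($): row=0 col=14 char='d'
After 6 (b): row=0 col=11 char='b'
After 7 ($): row=0 col=14 char='d'
After 8 (w): row=1 col=0 char='s'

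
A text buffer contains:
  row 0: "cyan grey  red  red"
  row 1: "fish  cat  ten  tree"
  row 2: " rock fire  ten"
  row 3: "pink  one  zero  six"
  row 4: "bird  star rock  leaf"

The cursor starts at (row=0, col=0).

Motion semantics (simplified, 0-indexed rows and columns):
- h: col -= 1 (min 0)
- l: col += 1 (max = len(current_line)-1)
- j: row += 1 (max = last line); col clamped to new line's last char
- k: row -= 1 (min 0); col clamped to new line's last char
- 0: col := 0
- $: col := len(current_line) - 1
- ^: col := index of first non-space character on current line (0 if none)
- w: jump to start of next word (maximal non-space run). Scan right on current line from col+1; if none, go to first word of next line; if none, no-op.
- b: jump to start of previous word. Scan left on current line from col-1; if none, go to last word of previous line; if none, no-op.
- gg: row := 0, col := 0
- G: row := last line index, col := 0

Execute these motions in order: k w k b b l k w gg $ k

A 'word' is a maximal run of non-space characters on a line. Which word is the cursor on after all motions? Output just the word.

After 1 (k): row=0 col=0 char='c'
After 2 (w): row=0 col=5 char='g'
After 3 (k): row=0 col=5 char='g'
After 4 (b): row=0 col=0 char='c'
After 5 (b): row=0 col=0 char='c'
After 6 (l): row=0 col=1 char='y'
After 7 (k): row=0 col=1 char='y'
After 8 (w): row=0 col=5 char='g'
After 9 (gg): row=0 col=0 char='c'
After 10 ($): row=0 col=18 char='d'
After 11 (k): row=0 col=18 char='d'

Answer: red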